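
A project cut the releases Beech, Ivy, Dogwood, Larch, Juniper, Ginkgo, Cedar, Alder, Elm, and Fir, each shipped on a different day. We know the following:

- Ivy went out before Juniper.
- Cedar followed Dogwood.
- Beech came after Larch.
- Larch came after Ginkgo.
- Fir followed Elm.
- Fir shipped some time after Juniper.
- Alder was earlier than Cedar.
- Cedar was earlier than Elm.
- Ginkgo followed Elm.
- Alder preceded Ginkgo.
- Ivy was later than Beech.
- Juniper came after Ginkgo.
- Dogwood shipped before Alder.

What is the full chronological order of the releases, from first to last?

Dogwood, Alder, Cedar, Elm, Ginkgo, Larch, Beech, Ivy, Juniper, Fir

The constraints fix every adjacent pair, so only one ordering works:
Dogwood → Alder → Cedar → Elm → Ginkgo → Larch → Beech → Ivy → Juniper → Fir.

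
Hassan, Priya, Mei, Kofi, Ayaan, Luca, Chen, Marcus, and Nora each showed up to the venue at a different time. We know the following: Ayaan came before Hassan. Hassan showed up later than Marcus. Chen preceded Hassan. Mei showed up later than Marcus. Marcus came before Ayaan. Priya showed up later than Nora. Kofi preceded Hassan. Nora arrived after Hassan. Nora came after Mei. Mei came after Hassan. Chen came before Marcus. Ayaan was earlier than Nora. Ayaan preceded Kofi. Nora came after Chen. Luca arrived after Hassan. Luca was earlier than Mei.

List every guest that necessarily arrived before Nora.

Directly stated before Nora: Ayaan, Chen, Hassan, and Mei.
Kofi reaches Nora via Kofi → Hassan → Nora.
Luca reaches Nora via Luca → Mei → Nora.
Marcus reaches Nora via Marcus → Hassan → Nora.

Ayaan, Chen, Hassan, Kofi, Luca, Marcus, Mei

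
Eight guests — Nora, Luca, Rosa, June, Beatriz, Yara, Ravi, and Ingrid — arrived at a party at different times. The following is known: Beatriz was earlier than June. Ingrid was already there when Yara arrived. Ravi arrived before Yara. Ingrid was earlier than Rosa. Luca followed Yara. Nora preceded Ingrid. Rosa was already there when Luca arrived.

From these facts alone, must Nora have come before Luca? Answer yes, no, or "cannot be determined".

yes

Chain the constraints: Nora → Ingrid → Rosa → Luca. Each link is directly stated, so Nora comes before Luca.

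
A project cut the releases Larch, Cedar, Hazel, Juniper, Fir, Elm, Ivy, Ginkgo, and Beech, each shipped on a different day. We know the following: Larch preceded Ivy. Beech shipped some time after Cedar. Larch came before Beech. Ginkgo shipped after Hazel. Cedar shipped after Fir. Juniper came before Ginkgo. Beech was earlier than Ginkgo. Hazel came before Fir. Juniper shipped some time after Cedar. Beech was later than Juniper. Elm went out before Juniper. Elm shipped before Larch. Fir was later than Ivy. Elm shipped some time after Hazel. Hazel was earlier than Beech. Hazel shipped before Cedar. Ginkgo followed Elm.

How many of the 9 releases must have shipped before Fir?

4

Directly stated before Fir: Hazel and Ivy.
Elm reaches Fir via Elm → Larch → Ivy → Fir.
Larch reaches Fir via Larch → Ivy → Fir.
No chain forces Beech (or any of the others) ahead of Fir.
That's Elm, Hazel, Ivy, and Larch — 4 in all.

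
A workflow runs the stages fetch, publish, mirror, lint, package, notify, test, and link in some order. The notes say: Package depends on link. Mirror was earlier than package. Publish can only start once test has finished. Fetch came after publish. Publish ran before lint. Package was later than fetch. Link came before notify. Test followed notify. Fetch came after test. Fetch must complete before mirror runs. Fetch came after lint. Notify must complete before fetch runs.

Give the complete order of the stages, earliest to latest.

link, notify, test, publish, lint, fetch, mirror, package

The constraints fix every adjacent pair, so only one ordering works:
link → notify → test → publish → lint → fetch → mirror → package.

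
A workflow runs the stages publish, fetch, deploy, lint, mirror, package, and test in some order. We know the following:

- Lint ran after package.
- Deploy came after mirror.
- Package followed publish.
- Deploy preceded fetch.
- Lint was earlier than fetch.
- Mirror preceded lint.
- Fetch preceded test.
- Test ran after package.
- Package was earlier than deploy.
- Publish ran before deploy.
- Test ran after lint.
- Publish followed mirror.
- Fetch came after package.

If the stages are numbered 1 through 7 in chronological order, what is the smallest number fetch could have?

Deploy, lint, mirror, package, and publish must all come before fetch — 5 forced predecessors.
Nothing else is forced ahead of fetch, so its earliest slot is position 5 + 1 = 6.

6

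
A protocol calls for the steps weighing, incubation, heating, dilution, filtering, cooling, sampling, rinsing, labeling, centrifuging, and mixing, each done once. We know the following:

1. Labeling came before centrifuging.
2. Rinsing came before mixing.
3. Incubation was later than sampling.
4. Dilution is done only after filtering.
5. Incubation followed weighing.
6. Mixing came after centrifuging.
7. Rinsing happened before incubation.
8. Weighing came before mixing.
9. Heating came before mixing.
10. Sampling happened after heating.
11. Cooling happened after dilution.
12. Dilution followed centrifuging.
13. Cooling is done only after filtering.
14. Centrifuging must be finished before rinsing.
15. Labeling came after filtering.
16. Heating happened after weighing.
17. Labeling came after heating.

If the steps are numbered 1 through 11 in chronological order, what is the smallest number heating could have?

2

Weighing must come before heating — 1 forced predecessor.
Nothing else is forced ahead of heating, so its earliest slot is position 1 + 1 = 2.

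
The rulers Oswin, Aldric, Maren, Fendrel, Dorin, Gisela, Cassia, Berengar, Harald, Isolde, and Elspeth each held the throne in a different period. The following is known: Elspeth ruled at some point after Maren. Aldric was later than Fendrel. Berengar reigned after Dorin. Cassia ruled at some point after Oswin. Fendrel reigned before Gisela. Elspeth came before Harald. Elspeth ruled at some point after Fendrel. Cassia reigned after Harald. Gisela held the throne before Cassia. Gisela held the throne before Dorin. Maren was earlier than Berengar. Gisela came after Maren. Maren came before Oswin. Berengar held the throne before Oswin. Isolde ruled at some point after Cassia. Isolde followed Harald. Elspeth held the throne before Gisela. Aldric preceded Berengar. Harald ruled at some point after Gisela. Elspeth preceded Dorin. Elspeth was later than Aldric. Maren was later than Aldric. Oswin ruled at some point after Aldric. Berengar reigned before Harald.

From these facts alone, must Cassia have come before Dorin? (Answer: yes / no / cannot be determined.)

no

Tracing the constraints gives Dorin → Berengar → Oswin → Cassia, so Dorin must come before Cassia.
That means Cassia cannot be before Dorin.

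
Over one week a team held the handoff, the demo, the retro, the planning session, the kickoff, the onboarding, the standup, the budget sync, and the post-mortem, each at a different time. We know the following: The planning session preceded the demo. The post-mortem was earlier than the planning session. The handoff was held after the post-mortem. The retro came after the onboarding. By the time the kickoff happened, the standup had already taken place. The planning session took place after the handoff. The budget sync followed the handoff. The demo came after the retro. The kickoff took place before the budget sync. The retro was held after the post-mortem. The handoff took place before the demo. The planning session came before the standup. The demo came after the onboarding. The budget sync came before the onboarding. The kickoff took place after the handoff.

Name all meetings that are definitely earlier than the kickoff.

the handoff, the planning session, the post-mortem, the standup

Directly stated before the kickoff: the handoff and the standup.
The planning session reaches the kickoff via the planning session → the standup → the kickoff.
The post-mortem reaches the kickoff via the post-mortem → the handoff → the kickoff.
No chain forces the budget sync (or any of the others) ahead of the kickoff.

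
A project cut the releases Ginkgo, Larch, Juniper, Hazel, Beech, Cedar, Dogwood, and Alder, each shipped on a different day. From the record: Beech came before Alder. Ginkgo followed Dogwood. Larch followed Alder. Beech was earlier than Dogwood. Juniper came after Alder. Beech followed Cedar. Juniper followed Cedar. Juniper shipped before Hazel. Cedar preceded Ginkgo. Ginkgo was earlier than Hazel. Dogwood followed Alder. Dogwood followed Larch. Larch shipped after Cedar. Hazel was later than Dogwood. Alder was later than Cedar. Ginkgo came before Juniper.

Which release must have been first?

Cedar has a chain of constraints placing it before every other release, so Cedar must be first.

Cedar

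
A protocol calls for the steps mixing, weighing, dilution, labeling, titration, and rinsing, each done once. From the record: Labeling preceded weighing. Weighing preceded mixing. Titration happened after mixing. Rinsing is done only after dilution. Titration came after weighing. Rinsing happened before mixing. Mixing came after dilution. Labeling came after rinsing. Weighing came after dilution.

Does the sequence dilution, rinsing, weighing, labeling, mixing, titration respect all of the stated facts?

no

The constraints require labeling before weighing, but in the proposed sequence weighing appears ahead of labeling. That one violation is enough.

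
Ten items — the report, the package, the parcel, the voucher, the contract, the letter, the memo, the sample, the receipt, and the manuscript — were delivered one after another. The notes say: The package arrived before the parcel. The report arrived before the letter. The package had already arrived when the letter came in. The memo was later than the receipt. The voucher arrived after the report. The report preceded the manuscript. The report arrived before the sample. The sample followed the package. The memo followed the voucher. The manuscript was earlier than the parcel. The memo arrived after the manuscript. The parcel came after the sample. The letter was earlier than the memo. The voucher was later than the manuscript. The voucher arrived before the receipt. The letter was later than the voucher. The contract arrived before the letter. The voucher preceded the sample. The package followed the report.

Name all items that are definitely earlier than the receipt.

the manuscript, the report, the voucher

Directly stated before the receipt: the voucher.
The manuscript reaches the receipt via the manuscript → the voucher → the receipt.
The report reaches the receipt via the report → the voucher → the receipt.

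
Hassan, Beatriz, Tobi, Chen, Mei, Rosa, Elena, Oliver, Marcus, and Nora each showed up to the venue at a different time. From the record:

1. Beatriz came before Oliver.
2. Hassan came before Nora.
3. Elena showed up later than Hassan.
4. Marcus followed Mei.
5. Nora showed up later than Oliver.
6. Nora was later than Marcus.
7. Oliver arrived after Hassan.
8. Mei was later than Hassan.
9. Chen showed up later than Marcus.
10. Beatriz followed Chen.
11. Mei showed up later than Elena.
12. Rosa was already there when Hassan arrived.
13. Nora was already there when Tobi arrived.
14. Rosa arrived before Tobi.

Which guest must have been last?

Tobi

Every other guest has a chain of constraints placing them before Tobi, so Tobi is last.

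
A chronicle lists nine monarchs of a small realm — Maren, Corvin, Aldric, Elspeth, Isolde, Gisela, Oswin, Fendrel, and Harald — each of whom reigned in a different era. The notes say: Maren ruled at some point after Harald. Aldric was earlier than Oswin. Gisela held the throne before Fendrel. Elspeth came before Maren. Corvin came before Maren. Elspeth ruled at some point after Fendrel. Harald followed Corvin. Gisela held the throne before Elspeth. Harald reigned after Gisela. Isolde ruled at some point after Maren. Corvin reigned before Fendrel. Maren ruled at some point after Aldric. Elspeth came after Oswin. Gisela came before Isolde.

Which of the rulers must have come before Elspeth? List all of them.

Aldric, Corvin, Fendrel, Gisela, Oswin

Directly stated before Elspeth: Fendrel, Gisela, and Oswin.
Aldric reaches Elspeth via Aldric → Oswin → Elspeth.
Corvin reaches Elspeth via Corvin → Fendrel → Elspeth.
No chain forces Harald (or any of the others) ahead of Elspeth.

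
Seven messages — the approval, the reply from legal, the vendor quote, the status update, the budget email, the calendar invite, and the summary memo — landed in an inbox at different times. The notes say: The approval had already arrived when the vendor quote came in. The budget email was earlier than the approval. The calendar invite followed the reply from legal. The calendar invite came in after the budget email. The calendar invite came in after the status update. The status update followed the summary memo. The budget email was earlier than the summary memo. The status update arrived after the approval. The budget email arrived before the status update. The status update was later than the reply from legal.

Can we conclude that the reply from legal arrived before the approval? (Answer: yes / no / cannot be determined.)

cannot be determined

No chain of stated constraints runs from the reply from legal to the approval, and none runs from the approval to the reply from legal either.
So the relative order of the reply from legal and the approval is not fixed by the given facts.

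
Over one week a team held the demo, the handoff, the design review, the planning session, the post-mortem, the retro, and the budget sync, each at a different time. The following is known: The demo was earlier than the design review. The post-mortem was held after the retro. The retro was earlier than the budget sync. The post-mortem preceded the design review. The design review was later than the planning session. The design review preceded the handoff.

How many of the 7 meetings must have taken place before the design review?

Directly stated before the design review: the demo, the planning session, and the post-mortem.
The retro reaches the design review via the retro → the post-mortem → the design review.
That's the demo, the planning session, the post-mortem, and the retro — 4 in all.

4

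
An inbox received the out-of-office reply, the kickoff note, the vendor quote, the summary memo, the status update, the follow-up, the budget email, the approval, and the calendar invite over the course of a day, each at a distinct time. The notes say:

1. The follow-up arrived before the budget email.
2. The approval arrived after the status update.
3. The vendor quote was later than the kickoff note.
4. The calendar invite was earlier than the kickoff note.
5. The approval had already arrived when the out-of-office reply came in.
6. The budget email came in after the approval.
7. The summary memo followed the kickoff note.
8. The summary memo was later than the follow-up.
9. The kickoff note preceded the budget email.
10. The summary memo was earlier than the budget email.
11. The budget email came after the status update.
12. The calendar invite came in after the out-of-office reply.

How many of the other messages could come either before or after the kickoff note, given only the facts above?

Forced before the kickoff note: the approval, the calendar invite, the out-of-office reply, and the status update; forced after the kickoff note: the budget email, the summary memo, and the vendor quote.
That leaves the follow-up with no forced order relative to the kickoff note — 1.

1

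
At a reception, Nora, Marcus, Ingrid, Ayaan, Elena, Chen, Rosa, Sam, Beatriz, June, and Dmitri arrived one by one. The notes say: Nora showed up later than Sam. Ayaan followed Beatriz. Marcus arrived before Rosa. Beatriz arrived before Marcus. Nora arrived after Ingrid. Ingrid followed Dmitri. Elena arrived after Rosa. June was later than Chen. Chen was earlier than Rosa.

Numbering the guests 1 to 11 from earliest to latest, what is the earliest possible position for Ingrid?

Dmitri must come before Ingrid — 1 forced predecessor.
Nothing else is forced ahead of Ingrid, so their earliest slot is position 1 + 1 = 2.

2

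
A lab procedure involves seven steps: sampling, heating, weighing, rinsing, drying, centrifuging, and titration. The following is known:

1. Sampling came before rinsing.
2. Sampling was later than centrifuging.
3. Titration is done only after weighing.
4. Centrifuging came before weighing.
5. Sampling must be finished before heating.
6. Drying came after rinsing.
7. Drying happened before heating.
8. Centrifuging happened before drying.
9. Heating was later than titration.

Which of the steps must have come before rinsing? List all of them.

centrifuging, sampling

Directly stated before rinsing: sampling.
Centrifuging reaches rinsing via centrifuging → sampling → rinsing.
No chain forces weighing (or any of the others) ahead of rinsing.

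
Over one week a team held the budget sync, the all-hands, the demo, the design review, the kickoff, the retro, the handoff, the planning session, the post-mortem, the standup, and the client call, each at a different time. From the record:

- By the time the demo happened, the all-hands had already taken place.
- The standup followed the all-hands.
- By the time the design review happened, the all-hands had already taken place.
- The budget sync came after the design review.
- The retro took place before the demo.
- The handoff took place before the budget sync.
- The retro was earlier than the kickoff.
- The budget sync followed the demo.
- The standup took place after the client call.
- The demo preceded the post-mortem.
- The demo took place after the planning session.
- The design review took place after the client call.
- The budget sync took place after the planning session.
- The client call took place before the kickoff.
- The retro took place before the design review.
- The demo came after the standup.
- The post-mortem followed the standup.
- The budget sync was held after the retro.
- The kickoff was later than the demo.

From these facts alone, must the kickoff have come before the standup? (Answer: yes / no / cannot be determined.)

Tracing the constraints gives the standup → the demo → the kickoff, so the standup must come before the kickoff.
That means the kickoff cannot be before the standup.

no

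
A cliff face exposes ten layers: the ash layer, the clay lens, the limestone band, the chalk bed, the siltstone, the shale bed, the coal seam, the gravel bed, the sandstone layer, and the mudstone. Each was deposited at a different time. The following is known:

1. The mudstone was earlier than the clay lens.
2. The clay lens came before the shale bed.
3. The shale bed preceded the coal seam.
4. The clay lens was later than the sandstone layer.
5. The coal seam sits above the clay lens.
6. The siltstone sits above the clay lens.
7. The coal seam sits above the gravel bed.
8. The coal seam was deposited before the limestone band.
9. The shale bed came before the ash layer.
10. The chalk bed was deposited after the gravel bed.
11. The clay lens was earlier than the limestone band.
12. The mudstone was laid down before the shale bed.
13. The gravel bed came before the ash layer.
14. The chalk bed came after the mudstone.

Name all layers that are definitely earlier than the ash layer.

Directly stated before the ash layer: the gravel bed and the shale bed.
The clay lens reaches the ash layer via the clay lens → the shale bed → the ash layer.
The mudstone reaches the ash layer via the mudstone → the shale bed → the ash layer.
The sandstone layer reaches the ash layer via the sandstone layer → the clay lens → the shale bed → the ash layer.
No chain forces the limestone band (or any of the others) ahead of the ash layer.

the clay lens, the gravel bed, the mudstone, the sandstone layer, the shale bed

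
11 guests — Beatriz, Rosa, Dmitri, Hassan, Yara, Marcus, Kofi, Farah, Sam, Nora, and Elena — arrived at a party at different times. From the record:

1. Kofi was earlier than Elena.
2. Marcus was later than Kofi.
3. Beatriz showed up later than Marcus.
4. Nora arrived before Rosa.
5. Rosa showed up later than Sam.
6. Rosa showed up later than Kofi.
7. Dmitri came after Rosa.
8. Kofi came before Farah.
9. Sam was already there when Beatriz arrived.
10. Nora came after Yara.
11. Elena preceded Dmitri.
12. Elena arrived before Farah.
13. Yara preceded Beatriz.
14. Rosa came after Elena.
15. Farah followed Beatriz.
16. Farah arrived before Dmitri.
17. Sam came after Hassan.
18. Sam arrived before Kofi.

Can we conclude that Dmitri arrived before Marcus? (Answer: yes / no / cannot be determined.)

Tracing the constraints gives Marcus → Beatriz → Farah → Dmitri, so Marcus must come before Dmitri.
That means Dmitri cannot be before Marcus.

no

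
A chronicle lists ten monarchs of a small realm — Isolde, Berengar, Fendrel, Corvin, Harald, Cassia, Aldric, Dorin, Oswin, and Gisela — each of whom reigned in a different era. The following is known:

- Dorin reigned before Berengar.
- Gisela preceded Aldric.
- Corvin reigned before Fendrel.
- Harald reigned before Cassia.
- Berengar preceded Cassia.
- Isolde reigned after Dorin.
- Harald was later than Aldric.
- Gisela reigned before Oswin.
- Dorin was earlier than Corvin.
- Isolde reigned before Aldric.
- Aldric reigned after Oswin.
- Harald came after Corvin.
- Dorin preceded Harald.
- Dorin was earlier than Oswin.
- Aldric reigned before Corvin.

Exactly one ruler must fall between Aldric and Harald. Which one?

Corvin

Tracing the constraints gives Aldric → Corvin → Harald, so Corvin sits after Aldric and before Harald.
No other ruler is forced both after Aldric and before Harald.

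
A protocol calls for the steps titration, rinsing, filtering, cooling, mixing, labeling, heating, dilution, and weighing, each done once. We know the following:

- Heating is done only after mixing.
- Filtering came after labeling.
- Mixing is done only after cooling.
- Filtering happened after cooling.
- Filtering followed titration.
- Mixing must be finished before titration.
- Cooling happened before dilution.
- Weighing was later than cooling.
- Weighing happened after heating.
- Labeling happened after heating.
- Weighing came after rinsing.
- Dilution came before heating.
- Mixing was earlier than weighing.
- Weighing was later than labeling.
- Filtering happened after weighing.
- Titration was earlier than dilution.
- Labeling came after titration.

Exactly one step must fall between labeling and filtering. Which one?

weighing

Tracing the constraints gives labeling → weighing → filtering, so weighing sits after labeling and before filtering.
No other step is forced both after labeling and before filtering.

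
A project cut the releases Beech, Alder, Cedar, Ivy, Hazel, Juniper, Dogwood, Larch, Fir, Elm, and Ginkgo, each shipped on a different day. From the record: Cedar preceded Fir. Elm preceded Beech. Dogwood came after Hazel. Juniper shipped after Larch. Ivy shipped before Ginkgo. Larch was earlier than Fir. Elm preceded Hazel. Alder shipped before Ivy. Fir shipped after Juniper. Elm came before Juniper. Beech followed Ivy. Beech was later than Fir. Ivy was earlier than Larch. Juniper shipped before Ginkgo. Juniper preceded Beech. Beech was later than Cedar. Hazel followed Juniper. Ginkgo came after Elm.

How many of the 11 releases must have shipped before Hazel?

5

Directly stated before Hazel: Elm and Juniper.
Alder reaches Hazel via Alder → Ivy → Larch → Juniper → Hazel.
Ivy reaches Hazel via Ivy → Larch → Juniper → Hazel.
Larch reaches Hazel via Larch → Juniper → Hazel.
No chain forces Beech (or any of the others) ahead of Hazel.
That's Alder, Elm, Ivy, Juniper, and Larch — 5 in all.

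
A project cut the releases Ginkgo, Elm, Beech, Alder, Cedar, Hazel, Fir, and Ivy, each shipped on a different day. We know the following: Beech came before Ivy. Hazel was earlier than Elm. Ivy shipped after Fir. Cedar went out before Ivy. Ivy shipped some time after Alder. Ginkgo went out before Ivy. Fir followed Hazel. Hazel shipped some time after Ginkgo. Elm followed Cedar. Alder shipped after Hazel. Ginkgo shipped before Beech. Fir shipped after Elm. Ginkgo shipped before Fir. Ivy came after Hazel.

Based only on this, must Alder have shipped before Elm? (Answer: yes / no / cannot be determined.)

No chain of stated constraints runs from Alder to Elm, and none runs from Elm to Alder either.
So the relative order of Alder and Elm is not fixed by the given facts.

cannot be determined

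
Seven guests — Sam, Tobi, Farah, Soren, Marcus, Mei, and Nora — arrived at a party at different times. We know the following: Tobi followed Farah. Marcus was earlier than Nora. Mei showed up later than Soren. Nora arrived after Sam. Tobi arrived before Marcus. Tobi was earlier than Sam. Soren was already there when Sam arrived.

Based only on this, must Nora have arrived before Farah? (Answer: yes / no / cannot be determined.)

no

Tracing the constraints gives Farah → Tobi → Marcus → Nora, so Farah must come before Nora.
That means Nora cannot be before Farah.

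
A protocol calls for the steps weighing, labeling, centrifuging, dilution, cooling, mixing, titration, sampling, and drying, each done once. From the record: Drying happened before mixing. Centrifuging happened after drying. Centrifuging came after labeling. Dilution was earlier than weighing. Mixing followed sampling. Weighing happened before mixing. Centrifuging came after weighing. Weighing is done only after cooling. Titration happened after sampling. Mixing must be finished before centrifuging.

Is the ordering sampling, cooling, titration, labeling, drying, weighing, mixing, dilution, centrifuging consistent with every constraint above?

The constraints require dilution before weighing, but in the proposed sequence weighing appears ahead of dilution. That one violation is enough.

no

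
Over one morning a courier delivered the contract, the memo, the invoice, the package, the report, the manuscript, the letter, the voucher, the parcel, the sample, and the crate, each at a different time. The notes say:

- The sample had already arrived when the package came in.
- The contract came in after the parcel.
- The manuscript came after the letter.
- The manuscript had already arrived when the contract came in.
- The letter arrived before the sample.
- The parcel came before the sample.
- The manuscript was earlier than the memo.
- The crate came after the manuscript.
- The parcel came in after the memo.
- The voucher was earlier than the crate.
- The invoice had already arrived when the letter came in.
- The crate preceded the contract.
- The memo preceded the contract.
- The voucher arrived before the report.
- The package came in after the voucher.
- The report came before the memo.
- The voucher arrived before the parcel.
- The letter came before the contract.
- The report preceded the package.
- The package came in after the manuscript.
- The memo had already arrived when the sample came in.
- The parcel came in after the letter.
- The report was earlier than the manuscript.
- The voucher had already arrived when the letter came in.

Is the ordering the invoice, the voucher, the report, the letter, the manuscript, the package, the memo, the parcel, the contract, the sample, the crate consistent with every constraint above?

The constraints require the sample before the package, but in the proposed sequence the package appears ahead of the sample. That one violation is enough.

no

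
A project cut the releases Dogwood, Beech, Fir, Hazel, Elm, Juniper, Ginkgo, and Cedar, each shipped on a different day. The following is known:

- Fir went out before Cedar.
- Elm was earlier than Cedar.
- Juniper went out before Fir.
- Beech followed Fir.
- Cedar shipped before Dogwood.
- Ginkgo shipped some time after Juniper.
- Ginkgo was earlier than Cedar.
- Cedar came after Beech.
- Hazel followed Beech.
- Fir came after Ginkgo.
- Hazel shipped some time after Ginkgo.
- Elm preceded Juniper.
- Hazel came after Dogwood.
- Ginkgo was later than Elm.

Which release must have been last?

Hazel

Every other release has a chain of constraints placing it before Hazel, so Hazel is last.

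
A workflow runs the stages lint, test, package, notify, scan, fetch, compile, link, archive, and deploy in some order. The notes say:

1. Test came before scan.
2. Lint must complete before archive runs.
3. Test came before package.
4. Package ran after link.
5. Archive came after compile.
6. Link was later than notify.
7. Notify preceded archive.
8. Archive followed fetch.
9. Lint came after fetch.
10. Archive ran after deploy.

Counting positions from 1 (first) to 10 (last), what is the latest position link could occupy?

Link must come before package — 1 stage forced after it.
Everything else can be placed before link in some valid order, so link can sit as late as position 10 − 1 = 9.

9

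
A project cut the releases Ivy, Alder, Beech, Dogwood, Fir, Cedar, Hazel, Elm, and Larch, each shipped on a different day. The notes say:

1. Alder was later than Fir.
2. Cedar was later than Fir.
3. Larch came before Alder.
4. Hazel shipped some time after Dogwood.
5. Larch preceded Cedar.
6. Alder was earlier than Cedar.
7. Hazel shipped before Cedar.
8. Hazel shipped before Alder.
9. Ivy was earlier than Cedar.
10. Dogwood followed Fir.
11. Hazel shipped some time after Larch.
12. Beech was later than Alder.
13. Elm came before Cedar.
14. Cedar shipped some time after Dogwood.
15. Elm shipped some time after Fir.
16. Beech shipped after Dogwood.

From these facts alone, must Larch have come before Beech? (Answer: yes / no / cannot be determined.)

yes

Chain the constraints: Larch → Alder → Beech. Each link is directly stated, so Larch comes before Beech.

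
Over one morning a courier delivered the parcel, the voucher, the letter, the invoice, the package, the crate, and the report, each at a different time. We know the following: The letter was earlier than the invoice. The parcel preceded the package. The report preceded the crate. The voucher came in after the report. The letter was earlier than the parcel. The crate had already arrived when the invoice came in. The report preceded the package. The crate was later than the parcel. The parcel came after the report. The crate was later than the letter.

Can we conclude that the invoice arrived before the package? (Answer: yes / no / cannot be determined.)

No chain of stated constraints runs from the invoice to the package, and none runs from the package to the invoice either.
So the relative order of the invoice and the package is not fixed by the given facts.

cannot be determined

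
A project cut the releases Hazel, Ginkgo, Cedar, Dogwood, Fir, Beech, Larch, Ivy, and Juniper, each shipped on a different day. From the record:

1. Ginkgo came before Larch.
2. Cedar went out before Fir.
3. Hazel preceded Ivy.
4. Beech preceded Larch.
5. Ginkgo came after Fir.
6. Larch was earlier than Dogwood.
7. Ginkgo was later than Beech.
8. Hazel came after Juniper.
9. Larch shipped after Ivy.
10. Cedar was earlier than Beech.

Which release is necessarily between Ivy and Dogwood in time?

Tracing the constraints gives Ivy → Larch → Dogwood, so Larch sits after Ivy and before Dogwood.
No other release is forced both after Ivy and before Dogwood.

Larch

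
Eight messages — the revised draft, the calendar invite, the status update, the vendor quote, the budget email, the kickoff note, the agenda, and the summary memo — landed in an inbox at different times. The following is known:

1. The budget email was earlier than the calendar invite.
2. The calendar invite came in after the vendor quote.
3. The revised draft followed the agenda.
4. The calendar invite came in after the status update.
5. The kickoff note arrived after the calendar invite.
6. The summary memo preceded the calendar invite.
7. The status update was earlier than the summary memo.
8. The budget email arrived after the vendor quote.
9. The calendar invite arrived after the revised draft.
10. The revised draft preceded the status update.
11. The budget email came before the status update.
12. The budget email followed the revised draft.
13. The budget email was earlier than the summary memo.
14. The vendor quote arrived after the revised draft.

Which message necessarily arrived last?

Every other message has a chain of constraints placing it before the kickoff note, so the kickoff note is last.

the kickoff note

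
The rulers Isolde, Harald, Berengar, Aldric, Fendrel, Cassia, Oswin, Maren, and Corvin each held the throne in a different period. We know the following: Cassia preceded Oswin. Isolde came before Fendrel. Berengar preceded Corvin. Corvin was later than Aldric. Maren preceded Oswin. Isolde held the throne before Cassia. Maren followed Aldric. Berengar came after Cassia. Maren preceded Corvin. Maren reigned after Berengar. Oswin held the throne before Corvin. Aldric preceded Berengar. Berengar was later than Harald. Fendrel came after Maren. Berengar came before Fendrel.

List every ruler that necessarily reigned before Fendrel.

Aldric, Berengar, Cassia, Harald, Isolde, Maren

Directly stated before Fendrel: Berengar, Isolde, and Maren.
Aldric reaches Fendrel via Aldric → Maren → Fendrel.
Cassia reaches Fendrel via Cassia → Berengar → Fendrel.
Harald reaches Fendrel via Harald → Berengar → Fendrel.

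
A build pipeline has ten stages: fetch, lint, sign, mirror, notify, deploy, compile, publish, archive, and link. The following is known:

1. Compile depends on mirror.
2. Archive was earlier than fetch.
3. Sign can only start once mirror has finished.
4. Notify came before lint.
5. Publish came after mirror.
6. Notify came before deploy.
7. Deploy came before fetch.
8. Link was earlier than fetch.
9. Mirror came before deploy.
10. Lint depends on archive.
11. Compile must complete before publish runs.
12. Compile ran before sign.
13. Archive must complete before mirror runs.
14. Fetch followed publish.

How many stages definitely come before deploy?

Directly stated before deploy: mirror and notify.
Archive reaches deploy via archive → mirror → deploy.
No chain forces fetch (or any of the others) ahead of deploy.
That's archive, mirror, and notify — 3 in all.

3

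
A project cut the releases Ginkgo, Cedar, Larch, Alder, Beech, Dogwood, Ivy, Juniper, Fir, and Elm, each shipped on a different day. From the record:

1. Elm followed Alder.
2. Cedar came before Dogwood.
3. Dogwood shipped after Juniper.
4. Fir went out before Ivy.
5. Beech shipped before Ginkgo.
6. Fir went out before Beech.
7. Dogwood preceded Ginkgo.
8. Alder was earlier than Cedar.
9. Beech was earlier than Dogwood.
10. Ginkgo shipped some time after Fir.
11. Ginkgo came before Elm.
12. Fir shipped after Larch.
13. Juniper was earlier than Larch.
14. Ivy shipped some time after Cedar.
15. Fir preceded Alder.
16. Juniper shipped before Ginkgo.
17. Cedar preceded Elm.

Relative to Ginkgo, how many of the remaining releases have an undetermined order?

1

Forced before Ginkgo: Alder, Beech, Cedar, Dogwood, Fir, Juniper, and Larch; forced after Ginkgo: Elm.
That leaves Ivy with no forced order relative to Ginkgo — 1.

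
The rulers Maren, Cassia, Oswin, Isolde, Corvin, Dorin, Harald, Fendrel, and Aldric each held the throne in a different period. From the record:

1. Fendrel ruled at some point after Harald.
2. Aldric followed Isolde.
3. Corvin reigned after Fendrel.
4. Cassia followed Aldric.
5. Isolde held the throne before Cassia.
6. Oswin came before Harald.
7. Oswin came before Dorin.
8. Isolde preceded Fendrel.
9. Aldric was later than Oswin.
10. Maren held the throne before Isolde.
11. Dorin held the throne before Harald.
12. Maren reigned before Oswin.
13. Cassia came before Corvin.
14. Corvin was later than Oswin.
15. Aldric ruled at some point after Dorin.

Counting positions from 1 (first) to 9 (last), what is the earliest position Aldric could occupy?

Dorin, Isolde, Maren, and Oswin must all come before Aldric — 4 forced predecessors.
Nothing else is forced ahead of Aldric, so their earliest slot is position 4 + 1 = 5.

5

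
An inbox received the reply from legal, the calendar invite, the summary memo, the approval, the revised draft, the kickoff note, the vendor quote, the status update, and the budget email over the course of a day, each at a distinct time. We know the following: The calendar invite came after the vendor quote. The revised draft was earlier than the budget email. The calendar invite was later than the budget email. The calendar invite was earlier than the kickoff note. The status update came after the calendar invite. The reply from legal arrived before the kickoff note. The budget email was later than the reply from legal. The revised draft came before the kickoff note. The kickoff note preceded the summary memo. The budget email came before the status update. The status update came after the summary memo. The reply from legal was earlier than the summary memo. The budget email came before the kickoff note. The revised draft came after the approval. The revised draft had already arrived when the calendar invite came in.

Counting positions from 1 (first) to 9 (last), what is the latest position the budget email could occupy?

The budget email must come before the calendar invite, the kickoff note, the status update, and the summary memo — 4 messages forced after it.
Everything else can be placed before the budget email in some valid order, so the budget email can sit as late as position 9 − 4 = 5.

5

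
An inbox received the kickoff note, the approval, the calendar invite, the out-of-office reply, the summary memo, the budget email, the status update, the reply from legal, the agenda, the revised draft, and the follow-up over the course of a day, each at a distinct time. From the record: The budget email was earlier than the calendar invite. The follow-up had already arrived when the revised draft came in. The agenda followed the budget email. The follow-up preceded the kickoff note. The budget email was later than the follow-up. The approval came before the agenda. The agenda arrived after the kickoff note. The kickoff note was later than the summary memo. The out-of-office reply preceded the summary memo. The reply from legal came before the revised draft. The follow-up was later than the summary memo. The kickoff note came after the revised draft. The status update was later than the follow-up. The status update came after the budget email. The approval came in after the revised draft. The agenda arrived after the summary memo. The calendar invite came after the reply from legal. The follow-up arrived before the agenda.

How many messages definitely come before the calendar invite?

5

Directly stated before the calendar invite: the budget email and the reply from legal.
The follow-up reaches the calendar invite via the follow-up → the budget email → the calendar invite.
The out-of-office reply reaches the calendar invite via the out-of-office reply → the summary memo → the follow-up → the budget email → the calendar invite.
The summary memo reaches the calendar invite via the summary memo → the follow-up → the budget email → the calendar invite.
No chain forces the status update (or any of the others) ahead of the calendar invite.
That's the budget email, the follow-up, the out-of-office reply, the reply from legal, and the summary memo — 5 in all.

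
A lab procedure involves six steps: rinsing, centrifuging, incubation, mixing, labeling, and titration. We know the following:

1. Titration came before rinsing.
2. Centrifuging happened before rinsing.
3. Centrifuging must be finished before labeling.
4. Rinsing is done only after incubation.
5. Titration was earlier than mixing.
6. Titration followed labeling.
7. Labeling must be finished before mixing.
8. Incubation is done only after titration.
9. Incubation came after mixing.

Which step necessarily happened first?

centrifuging

Centrifuging has a chain of constraints placing it before every other step, so centrifuging must be first.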